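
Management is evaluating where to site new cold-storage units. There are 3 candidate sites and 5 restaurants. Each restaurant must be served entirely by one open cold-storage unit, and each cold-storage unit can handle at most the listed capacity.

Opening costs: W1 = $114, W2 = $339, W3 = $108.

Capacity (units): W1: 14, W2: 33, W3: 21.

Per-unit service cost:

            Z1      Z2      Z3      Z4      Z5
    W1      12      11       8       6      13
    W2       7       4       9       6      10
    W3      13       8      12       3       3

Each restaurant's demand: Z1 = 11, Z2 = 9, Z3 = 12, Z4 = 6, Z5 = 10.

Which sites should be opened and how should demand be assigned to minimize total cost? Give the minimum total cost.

Minimum total cost: 716

Open {W2, W3}: Z1→W2 7·11=77, Z2→W2 4·9=36, Z3→W2 9·12=108, Z4→W3 3·6=18, Z5→W3 3·10=30.
Loads: W2 carries 32/33, W3 carries 16/21. Service 269; fixed 447; total 716.
Next best feasible plan costs 770.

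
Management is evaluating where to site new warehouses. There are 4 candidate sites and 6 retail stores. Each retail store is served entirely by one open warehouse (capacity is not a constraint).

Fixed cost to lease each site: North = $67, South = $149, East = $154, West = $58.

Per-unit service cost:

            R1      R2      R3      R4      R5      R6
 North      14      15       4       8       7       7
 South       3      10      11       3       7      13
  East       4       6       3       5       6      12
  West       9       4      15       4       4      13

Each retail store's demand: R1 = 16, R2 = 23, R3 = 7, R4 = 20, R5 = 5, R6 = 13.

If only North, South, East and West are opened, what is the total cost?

Total cost: 760

Each retail store is assigned to its cheapest site among the open ones.
{North, South, East, West}: R1→South 3·16=48, R2→West 4·23=92, R3→East 3·7=21, R4→South 3·20=60, R5→West 4·5=20, R6→North 7·13=91. Service 332; fixed 428; total 760.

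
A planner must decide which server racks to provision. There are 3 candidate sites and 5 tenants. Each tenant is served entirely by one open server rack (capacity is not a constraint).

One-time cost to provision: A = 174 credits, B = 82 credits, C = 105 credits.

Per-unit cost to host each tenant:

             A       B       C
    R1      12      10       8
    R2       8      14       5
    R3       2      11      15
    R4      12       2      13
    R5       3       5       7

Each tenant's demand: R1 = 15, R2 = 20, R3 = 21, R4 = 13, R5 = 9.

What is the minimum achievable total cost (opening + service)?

For any fixed open set, each tenant goes to its cheapest open site; total = fixed + service.
{A, B}: R1→B 10·15=150, R2→A 8·20=160, R3→A 2·21=42, R4→B 2·13=26, R5→A 3·9=27. Service 405; fixed 256; total 661.
{A, B, C}: service 315 + fixed 361 = 676
{B, C}: service 522 + fixed 187 = 709
{B}: R1→B 10·15=150, R2→B 14·20=280, R3→B 11·21=231, R4→B 2·13=26, R5→B 5·9=45. Service 732; fixed 82; total 814.
No other subset beats 661.

Minimum total cost: 661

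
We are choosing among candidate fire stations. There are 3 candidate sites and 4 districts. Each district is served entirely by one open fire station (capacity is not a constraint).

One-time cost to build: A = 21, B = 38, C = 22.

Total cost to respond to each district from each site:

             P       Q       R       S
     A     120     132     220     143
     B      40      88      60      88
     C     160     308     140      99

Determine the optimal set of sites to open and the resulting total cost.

For any fixed open set, each district goes to its cheapest open site; total = fixed + service.
{B}: P→B 40, Q→B 88, R→B 60, S→B 88. Service 276; fixed 38; total 314.
{A, B}: P→B 40, Q→B 88, R→B 60, S→B 88. Service 276; fixed 59; total 335.
{B, C}: service 276 + fixed 60 = 336
{A, B, C}: service 276 + fixed 81 = 357
No other subset beats 314.

Open B only; minimum total cost 314.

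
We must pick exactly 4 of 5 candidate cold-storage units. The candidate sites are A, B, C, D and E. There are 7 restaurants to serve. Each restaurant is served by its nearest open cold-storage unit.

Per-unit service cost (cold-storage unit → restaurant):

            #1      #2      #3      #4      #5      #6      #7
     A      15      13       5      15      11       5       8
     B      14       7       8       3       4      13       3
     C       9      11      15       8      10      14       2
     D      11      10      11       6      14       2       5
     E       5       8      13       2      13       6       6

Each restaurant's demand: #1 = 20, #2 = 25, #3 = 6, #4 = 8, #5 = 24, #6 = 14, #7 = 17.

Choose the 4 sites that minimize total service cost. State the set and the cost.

Choose A, B, D and E; total service cost 496.

With exactly 4 open, each restaurant uses its cheapest among the chosen.
{A, B, D, E}: #1→E 5·20=100, #2→B 7·25=175, #3→A 5·6=30, #4→E 2·8=16, #5→B 4·24=96, #6→D 2·14=28, #7→B 3·17=51. Service cost 496.
{B, C, D, E}: service cost 497
{A, B, C, E}: service cost 521
Among all 5 size-4 choices, {A, B, D, E} is lowest.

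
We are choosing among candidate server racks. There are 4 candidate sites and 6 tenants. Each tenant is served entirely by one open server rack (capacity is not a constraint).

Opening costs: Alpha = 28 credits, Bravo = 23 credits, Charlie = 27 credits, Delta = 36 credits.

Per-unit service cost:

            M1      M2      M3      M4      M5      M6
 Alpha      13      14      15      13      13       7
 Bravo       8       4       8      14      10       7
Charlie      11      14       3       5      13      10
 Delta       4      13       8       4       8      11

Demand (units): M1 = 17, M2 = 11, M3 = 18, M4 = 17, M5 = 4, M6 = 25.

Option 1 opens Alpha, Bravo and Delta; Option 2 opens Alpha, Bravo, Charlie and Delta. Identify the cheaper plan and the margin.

Option 2 is cheaper by 63.

Option 1: {Alpha, Bravo, Delta}: M1→Delta 4·17=68, M2→Bravo 4·11=44, M3→Bravo 8·18=144, M4→Delta 4·17=68, M5→Delta 8·4=32, M6→Alpha 7·25=175. Service 531; fixed 87; total 618.
Option 2: {Alpha, Bravo, Charlie, Delta}: M1→Delta 4·17=68, M2→Bravo 4·11=44, M3→Charlie 3·18=54, M4→Delta 4·17=68, M5→Delta 8·4=32, M6→Alpha 7·25=175. Service 441; fixed 114; total 555.
Difference: |618 − 555| = 63.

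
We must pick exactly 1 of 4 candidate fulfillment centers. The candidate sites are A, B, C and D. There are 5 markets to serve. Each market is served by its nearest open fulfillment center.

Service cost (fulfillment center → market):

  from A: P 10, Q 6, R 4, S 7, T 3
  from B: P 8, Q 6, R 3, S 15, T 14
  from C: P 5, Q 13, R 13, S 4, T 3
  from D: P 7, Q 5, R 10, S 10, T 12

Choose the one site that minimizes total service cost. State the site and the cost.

With exactly 1 open, each market uses its cheapest among the chosen.
{A}: P→A 10, Q→A 6, R→A 4, S→A 7, T→A 3. Service cost 30.
{C}: service cost 38
{D}: service cost 44
Among all 4 size-1 choices, {A} is lowest.

Choose A only; total service cost 30.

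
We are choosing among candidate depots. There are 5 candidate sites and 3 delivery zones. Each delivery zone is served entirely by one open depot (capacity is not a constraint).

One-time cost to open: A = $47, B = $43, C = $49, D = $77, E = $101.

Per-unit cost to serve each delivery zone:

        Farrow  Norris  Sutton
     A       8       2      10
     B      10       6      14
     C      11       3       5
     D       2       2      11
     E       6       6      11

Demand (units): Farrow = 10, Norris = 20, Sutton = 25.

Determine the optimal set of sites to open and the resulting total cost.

For any fixed open set, each delivery zone goes to its cheapest open site; total = fixed + service.
{C, D}: Farrow→D 2·10=20, Norris→D 2·20=40, Sutton→C 5·25=125. Service 185; fixed 126; total 311.
{A, C}: service 245 + fixed 96 = 341
{C}: service 295 + fixed 49 = 344
{A, B, C, D, E}: service 185 + fixed 317 = 502
No other subset beats 311.

Open C and D; minimum total cost 311.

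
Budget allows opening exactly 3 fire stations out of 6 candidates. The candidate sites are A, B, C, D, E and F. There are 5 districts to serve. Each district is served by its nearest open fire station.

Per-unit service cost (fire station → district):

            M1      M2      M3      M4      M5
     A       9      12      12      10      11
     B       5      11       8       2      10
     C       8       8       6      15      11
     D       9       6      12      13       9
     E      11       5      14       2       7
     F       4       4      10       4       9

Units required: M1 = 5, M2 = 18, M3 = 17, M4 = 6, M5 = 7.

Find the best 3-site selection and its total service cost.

Choose C, E and F; total service cost 255.

With exactly 3 open, each district uses its cheapest among the chosen.
{C, E, F}: M1→F 4·5=20, M2→F 4·18=72, M3→C 6·17=102, M4→E 2·6=12, M5→E 7·7=49. Service cost 255.
{B, C, F}: service cost 269
{B, C, E}: service cost 278
Among all 20 size-3 choices, {C, E, F} is lowest.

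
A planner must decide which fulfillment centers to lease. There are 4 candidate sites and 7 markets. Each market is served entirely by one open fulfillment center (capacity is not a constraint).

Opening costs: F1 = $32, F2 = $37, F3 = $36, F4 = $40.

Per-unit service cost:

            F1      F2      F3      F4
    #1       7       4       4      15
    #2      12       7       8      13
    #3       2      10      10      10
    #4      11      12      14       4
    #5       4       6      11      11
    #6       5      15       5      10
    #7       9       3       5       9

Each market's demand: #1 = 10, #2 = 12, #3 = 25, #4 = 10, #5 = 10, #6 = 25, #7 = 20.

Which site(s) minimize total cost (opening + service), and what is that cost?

Open F1, F2 and F4; minimum total cost 548.

For any fixed open set, each market goes to its cheapest open site; total = fixed + service.
{F1, F2, F4}: #1→F2 4·10=40, #2→F2 7·12=84, #3→F1 2·25=50, #4→F4 4·10=40, #5→F1 4·10=40, #6→F1 5·25=125, #7→F2 3·20=60. Service 439; fixed 109; total 548.
{F1, F2}: service 509 + fixed 69 = 578
{F1, F2, F3, F4}: service 439 + fixed 145 = 584
{F1}: #1→F1 7·10=70, #2→F1 12·12=144, #3→F1 2·25=50, #4→F1 11·10=110, #5→F1 4·10=40, #6→F1 5·25=125, #7→F1 9·20=180. Service 719; fixed 32; total 751.
No other subset beats 548.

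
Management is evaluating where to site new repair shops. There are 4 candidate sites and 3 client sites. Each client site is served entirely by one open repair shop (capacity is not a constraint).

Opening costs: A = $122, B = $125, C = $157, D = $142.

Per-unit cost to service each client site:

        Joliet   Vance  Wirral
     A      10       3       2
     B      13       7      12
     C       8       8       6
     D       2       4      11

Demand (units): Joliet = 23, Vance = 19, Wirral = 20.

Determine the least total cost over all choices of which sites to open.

Minimum total cost: 407

For any fixed open set, each client site goes to its cheapest open site; total = fixed + service.
{A, D}: Joliet→D 2·23=46, Vance→A 3·19=57, Wirral→A 2·20=40. Service 143; fixed 264; total 407.
{A}: Joliet→A 10·23=230, Vance→A 3·19=57, Wirral→A 2·20=40. Service 327; fixed 122; total 449.
{D}: service 342 + fixed 142 = 484
{A, B, C, D}: Joliet→D 2·23=46, Vance→A 3·19=57, Wirral→A 2·20=40. Service 143; fixed 546; total 689.
No other subset beats 407.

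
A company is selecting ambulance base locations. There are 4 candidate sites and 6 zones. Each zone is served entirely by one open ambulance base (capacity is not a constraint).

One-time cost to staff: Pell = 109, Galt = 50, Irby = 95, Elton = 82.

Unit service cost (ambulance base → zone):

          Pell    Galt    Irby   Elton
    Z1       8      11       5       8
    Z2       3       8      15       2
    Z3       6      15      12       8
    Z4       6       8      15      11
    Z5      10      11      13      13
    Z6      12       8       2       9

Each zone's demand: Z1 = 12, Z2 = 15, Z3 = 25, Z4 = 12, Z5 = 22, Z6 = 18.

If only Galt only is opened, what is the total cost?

Total cost: 1159

Each zone is assigned to its cheapest site among the open ones.
{Galt}: Z1→Galt 11·12=132, Z2→Galt 8·15=120, Z3→Galt 15·25=375, Z4→Galt 8·12=96, Z5→Galt 11·22=242, Z6→Galt 8·18=144. Service 1109; fixed 50; total 1159.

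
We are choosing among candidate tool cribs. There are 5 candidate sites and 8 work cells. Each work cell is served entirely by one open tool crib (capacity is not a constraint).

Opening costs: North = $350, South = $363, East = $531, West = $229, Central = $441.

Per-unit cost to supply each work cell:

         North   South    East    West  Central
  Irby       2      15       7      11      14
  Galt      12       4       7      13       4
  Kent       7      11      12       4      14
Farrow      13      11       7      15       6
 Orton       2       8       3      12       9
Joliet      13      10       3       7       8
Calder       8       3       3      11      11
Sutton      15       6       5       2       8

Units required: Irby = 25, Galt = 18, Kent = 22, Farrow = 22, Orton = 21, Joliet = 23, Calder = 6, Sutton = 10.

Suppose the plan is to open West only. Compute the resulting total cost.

Total cost: 1655

Each work cell is assigned to its cheapest site among the open ones.
{West}: Irby→West 11·25=275, Galt→West 13·18=234, Kent→West 4·22=88, Farrow→West 15·22=330, Orton→West 12·21=252, Joliet→West 7·23=161, Calder→West 11·6=66, Sutton→West 2·10=20. Service 1426; fixed 229; total 1655.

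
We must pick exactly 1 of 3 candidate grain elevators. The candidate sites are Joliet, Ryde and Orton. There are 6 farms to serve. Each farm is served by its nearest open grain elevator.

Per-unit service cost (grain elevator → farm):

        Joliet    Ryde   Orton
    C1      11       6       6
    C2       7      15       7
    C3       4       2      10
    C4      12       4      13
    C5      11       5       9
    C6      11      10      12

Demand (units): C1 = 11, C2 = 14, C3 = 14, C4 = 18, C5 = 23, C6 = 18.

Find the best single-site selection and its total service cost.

With exactly 1 open, each farm uses its cheapest among the chosen.
{Ryde}: C1→Ryde 6·11=66, C2→Ryde 15·14=210, C3→Ryde 2·14=28, C4→Ryde 4·18=72, C5→Ryde 5·23=115, C6→Ryde 10·18=180. Service cost 671.
{Joliet}: service cost 942
{Orton}: service cost 961
Among all 3 size-1 choices, {Ryde} is lowest.

Choose Ryde only; total service cost 671.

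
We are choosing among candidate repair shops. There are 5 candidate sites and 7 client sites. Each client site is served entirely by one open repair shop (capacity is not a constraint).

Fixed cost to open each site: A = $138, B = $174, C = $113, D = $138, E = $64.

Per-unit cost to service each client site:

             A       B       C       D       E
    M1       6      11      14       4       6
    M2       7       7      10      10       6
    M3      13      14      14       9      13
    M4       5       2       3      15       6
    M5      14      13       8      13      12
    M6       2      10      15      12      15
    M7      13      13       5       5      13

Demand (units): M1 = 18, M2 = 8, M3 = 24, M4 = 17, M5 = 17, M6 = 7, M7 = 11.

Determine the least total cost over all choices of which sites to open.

For any fixed open set, each client site goes to its cheapest open site; total = fixed + service.
{C, D}: M1→D 4·18=72, M2→C 10·8=80, M3→D 9·24=216, M4→C 3·17=51, M5→C 8·17=136, M6→D 12·7=84, M7→C 5·11=55. Service 694; fixed 251; total 945.
{C, D, E}: service 662 + fixed 315 = 977
{A, C}: M1→A 6·18=108, M2→A 7·8=56, M3→A 13·24=312, M4→C 3·17=51, M5→C 8·17=136, M6→A 2·7=14, M7→C 5·11=55. Service 732; fixed 251; total 983.
{A, B, C, D, E}: M1→D 4·18=72, M2→E 6·8=48, M3→D 9·24=216, M4→B 2·17=34, M5→C 8·17=136, M6→A 2·7=14, M7→C 5·11=55. Service 575; fixed 627; total 1202.
No other subset beats 945.

Minimum total cost: 945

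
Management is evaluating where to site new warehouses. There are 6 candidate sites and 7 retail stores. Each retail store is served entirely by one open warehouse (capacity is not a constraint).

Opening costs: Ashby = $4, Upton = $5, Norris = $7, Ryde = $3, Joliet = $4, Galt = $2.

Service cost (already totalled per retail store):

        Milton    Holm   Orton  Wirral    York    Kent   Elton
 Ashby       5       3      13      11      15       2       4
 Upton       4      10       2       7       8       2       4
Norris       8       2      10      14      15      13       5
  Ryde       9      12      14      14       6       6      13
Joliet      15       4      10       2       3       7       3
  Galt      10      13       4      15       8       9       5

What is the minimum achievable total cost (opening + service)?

For any fixed open set, each retail store goes to its cheapest open site; total = fixed + service.
{Upton, Joliet}: Milton→Upton 4, Holm→Joliet 4, Orton→Upton 2, Wirral→Joliet 2, York→Joliet 3, Kent→Upton 2, Elton→Joliet 3. Service 20; fixed 9; total 29.
{Upton, Joliet, Galt}: Milton→Upton 4, Holm→Joliet 4, Orton→Upton 2, Wirral→Joliet 2, York→Joliet 3, Kent→Upton 2, Elton→Joliet 3. Service 20; fixed 11; total 31.
{Ashby, Upton, Joliet}: Milton→Upton 4, Holm→Ashby 3, Orton→Upton 2, Wirral→Joliet 2, York→Joliet 3, Kent→Ashby 2, Elton→Joliet 3. Service 19; fixed 13; total 32.
{Ashby, Upton, Norris, Ryde, Joliet, Galt}: service 18 + fixed 25 = 43
No other subset beats 29.

Minimum total cost: 29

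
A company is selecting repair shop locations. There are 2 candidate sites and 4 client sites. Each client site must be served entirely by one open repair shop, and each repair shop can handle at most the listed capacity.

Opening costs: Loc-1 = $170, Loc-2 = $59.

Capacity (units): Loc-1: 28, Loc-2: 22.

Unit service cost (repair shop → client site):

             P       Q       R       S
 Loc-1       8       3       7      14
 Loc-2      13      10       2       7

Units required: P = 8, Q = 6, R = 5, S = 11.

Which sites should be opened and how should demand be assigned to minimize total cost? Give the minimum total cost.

Open {Loc-1, Loc-2}: P→Loc-1 8·8=64, Q→Loc-1 3·6=18, R→Loc-2 2·5=10, S→Loc-2 7·11=77.
Loads: Loc-1 carries 14/28, Loc-2 carries 16/22. Service 169; fixed 229; total 398.
Next best feasible plan costs 423.

Minimum total cost: 398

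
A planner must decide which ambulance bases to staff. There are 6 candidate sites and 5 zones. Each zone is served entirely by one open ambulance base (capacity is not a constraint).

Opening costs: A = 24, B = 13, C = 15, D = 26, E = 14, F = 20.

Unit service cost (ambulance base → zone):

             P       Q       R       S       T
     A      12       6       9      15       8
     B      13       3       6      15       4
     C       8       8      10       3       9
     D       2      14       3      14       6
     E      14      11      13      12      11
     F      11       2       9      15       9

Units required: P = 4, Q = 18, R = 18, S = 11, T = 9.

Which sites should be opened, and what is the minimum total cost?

Open B, C and D; minimum total cost 239.

For any fixed open set, each zone goes to its cheapest open site; total = fixed + service.
{B, C, D}: P→D 2·4=8, Q→B 3·18=54, R→D 3·18=54, S→C 3·11=33, T→B 4·9=36. Service 185; fixed 54; total 239.
{B, C, D, F}: service 167 + fixed 74 = 241
{C, D, F}: P→D 2·4=8, Q→F 2·18=36, R→D 3·18=54, S→C 3·11=33, T→D 6·9=54. Service 185; fixed 61; total 246.
{A, B, C, D, E, F}: P→D 2·4=8, Q→F 2·18=36, R→D 3·18=54, S→C 3·11=33, T→B 4·9=36. Service 167; fixed 112; total 279.
No other subset beats 239.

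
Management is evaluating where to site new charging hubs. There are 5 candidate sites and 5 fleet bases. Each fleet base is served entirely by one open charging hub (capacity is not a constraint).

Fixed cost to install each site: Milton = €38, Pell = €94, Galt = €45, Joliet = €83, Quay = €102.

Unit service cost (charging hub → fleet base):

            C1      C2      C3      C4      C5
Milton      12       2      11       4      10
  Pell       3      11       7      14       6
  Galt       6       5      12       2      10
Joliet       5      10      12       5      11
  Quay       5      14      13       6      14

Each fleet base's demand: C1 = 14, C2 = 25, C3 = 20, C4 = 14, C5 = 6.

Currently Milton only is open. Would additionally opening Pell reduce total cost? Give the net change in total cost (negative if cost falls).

Current service cost with {Milton}: 554.
Adding Pell: each fleet base re-picks its cheapest; new service cost 324, saving 230.
Extra fixed cost: 94. Net change = 94 − 230 = -136.
(Totals: 592 → 456.)

Yes — net change −136 (cost falls by 136).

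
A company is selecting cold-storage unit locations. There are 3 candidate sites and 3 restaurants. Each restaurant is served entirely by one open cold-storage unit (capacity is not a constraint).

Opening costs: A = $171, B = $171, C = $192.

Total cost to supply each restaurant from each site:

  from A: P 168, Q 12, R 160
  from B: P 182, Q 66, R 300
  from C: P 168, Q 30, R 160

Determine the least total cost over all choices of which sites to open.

For any fixed open set, each restaurant goes to its cheapest open site; total = fixed + service.
{A}: P→A 168, Q→A 12, R→A 160. Service 340; fixed 171; total 511.
{C}: P→C 168, Q→C 30, R→C 160. Service 358; fixed 192; total 550.
{A, B}: P→A 168, Q→A 12, R→A 160. Service 340; fixed 342; total 682.
{A, B, C}: P→A 168, Q→A 12, R→A 160. Service 340; fixed 534; total 874.
No other subset beats 511.

Minimum total cost: 511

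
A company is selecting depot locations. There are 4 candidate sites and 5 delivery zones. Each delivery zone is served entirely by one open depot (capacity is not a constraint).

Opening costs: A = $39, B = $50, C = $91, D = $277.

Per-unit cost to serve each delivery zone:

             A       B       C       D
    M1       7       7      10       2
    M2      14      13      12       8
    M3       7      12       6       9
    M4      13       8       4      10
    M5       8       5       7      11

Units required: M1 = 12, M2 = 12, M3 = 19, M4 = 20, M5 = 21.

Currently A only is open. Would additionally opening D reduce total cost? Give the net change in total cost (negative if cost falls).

Current service cost with {A}: 813.
Adding D: each delivery zone re-picks its cheapest; new service cost 621, saving 192.
Extra fixed cost: 277. Net change = 277 − 192 = 85.
(Totals: 852 → 937.)

No — net change +85 (cost rises by 85).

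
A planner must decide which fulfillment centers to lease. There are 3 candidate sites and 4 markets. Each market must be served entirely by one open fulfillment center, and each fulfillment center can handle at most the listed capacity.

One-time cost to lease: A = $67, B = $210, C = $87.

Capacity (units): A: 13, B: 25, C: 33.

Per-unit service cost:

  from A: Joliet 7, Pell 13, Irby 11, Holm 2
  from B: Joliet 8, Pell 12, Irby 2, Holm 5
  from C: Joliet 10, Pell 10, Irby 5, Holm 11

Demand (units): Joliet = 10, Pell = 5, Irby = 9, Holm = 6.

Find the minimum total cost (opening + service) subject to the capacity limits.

Open {C}: Joliet→C 10·10=100, Pell→C 10·5=50, Irby→C 5·9=45, Holm→C 11·6=66.
Loads: C carries 30/33. Service 261; fixed 87; total 348.
Next best feasible plan costs 361.

Minimum total cost: 348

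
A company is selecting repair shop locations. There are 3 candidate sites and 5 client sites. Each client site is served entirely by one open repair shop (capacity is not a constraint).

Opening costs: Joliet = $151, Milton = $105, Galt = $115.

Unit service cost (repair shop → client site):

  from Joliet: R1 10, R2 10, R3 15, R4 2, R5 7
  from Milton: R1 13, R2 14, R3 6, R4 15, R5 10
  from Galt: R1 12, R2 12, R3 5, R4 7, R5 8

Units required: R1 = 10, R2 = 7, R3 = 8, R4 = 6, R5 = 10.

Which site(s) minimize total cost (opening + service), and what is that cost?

Open Galt only; minimum total cost 481.

For any fixed open set, each client site goes to its cheapest open site; total = fixed + service.
{Galt}: R1→Galt 12·10=120, R2→Galt 12·7=84, R3→Galt 5·8=40, R4→Galt 7·6=42, R5→Galt 8·10=80. Service 366; fixed 115; total 481.
{Joliet}: R1→Joliet 10·10=100, R2→Joliet 10·7=70, R3→Joliet 15·8=120, R4→Joliet 2·6=12, R5→Joliet 7·10=70. Service 372; fixed 151; total 523.
{Joliet, Milton}: R1→Joliet 10·10=100, R2→Joliet 10·7=70, R3→Milton 6·8=48, R4→Joliet 2·6=12, R5→Joliet 7·10=70. Service 300; fixed 256; total 556.
{Joliet, Milton, Galt}: service 292 + fixed 371 = 663
(All 7 nonempty subsets were checked; Galt only is lowest.)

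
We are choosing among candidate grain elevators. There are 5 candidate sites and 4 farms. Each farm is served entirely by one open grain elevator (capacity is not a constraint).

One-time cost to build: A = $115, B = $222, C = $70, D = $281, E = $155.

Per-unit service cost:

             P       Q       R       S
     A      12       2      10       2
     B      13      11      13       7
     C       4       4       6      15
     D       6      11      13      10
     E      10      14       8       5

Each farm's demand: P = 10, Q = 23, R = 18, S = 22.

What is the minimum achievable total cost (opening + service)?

Minimum total cost: 423

For any fixed open set, each farm goes to its cheapest open site; total = fixed + service.
{A, C}: P→C 4·10=40, Q→A 2·23=46, R→C 6·18=108, S→A 2·22=44. Service 238; fixed 185; total 423.
{A}: P→A 12·10=120, Q→A 2·23=46, R→A 10·18=180, S→A 2·22=44. Service 390; fixed 115; total 505.
{C, E}: service 350 + fixed 225 = 575
{A, B, C, D, E}: service 238 + fixed 843 = 1081
No other subset beats 423.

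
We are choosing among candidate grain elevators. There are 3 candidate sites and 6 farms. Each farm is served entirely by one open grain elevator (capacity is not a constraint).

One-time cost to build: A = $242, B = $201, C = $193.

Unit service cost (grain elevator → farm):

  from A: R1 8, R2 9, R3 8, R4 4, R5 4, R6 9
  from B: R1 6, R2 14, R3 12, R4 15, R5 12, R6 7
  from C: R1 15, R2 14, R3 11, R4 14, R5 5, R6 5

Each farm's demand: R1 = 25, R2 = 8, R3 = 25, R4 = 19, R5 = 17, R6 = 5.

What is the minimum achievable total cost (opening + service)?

Minimum total cost: 903

For any fixed open set, each farm goes to its cheapest open site; total = fixed + service.
{A}: R1→A 8·25=200, R2→A 9·8=72, R3→A 8·25=200, R4→A 4·19=76, R5→A 4·17=68, R6→A 9·5=45. Service 661; fixed 242; total 903.
{A, B}: R1→B 6·25=150, R2→A 9·8=72, R3→A 8·25=200, R4→A 4·19=76, R5→A 4·17=68, R6→B 7·5=35. Service 601; fixed 443; total 1044.
{A, C}: R1→A 8·25=200, R2→A 9·8=72, R3→A 8·25=200, R4→A 4·19=76, R5→A 4·17=68, R6→C 5·5=25. Service 641; fixed 435; total 1076.
{A, B, C}: R1→B 6·25=150, R2→A 9·8=72, R3→A 8·25=200, R4→A 4·19=76, R5→A 4·17=68, R6→C 5·5=25. Service 591; fixed 636; total 1227.
No other subset beats 903.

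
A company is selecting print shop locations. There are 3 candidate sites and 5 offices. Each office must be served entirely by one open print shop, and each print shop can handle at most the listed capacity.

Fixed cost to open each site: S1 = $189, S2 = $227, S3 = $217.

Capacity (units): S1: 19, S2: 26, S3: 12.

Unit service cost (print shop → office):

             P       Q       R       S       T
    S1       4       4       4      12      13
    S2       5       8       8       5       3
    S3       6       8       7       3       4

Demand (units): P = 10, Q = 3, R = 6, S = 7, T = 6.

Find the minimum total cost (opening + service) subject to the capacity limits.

Minimum total cost: 545

Open {S1, S2}: P→S1 4·10=40, Q→S1 4·3=12, R→S1 4·6=24, S→S2 5·7=35, T→S2 3·6=18.
Loads: S1 carries 19/19, S2 carries 13/26. Service 129; fixed 416; total 545.
Next best feasible plan costs 555.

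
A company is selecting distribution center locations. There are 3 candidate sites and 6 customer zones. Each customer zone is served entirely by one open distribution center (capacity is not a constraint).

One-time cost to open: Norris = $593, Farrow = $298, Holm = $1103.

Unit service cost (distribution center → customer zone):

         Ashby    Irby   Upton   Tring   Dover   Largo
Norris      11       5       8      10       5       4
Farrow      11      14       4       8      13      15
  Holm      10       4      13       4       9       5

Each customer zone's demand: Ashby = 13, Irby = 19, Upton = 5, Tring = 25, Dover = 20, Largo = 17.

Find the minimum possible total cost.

For any fixed open set, each customer zone goes to its cheapest open site; total = fixed + service.
{Norris}: Ashby→Norris 11·13=143, Irby→Norris 5·19=95, Upton→Norris 8·5=40, Tring→Norris 10·25=250, Dover→Norris 5·20=100, Largo→Norris 4·17=68. Service 696; fixed 593; total 1289.
{Farrow}: Ashby→Farrow 11·13=143, Irby→Farrow 14·19=266, Upton→Farrow 4·5=20, Tring→Farrow 8·25=200, Dover→Farrow 13·20=260, Largo→Farrow 15·17=255. Service 1144; fixed 298; total 1442.
{Norris, Farrow}: Ashby→Norris 11·13=143, Irby→Norris 5·19=95, Upton→Farrow 4·5=20, Tring→Farrow 8·25=200, Dover→Norris 5·20=100, Largo→Norris 4·17=68. Service 626; fixed 891; total 1517.
{Norris, Farrow, Holm}: Ashby→Holm 10·13=130, Irby→Holm 4·19=76, Upton→Farrow 4·5=20, Tring→Holm 4·25=100, Dover→Norris 5·20=100, Largo→Norris 4·17=68. Service 494; fixed 1994; total 2488.
No other subset beats 1289.

Minimum total cost: 1289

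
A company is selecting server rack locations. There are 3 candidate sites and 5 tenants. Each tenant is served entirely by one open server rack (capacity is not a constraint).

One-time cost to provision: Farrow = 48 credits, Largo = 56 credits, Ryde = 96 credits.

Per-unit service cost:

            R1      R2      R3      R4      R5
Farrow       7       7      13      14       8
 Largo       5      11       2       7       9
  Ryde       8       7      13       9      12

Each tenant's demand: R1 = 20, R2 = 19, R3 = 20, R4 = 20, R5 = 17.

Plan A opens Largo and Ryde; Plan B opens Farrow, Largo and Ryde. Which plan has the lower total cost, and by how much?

Plan A is cheaper by 31.

Plan A: {Largo, Ryde}: R1→Largo 5·20=100, R2→Ryde 7·19=133, R3→Largo 2·20=40, R4→Largo 7·20=140, R5→Largo 9·17=153. Service 566; fixed 152; total 718.
Plan B: {Farrow, Largo, Ryde}: R1→Largo 5·20=100, R2→Farrow 7·19=133, R3→Largo 2·20=40, R4→Largo 7·20=140, R5→Farrow 8·17=136. Service 549; fixed 200; total 749.
Difference: |718 − 749| = 31.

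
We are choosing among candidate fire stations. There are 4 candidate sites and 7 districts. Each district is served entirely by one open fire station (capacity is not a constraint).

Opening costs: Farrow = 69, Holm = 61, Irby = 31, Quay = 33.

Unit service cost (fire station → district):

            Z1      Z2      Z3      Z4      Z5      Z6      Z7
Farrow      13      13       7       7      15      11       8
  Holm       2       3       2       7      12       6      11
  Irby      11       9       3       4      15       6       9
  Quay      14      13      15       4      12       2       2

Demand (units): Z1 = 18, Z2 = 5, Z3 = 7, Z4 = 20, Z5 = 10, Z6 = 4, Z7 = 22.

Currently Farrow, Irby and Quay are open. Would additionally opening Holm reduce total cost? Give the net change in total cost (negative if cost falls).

Current service cost with {Farrow, Irby, Quay}: 516.
Adding Holm: each district re-picks its cheapest; new service cost 317, saving 199.
Extra fixed cost: 61. Net change = 61 − 199 = -138.
(Totals: 649 → 511.)

Yes — net change −138 (cost falls by 138).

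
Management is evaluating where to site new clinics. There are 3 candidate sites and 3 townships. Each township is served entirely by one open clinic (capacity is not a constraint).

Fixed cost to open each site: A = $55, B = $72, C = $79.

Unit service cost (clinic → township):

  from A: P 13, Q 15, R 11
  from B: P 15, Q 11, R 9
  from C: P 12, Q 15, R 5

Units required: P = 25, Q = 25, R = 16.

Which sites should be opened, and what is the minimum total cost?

Open B and C; minimum total cost 806.

For any fixed open set, each township goes to its cheapest open site; total = fixed + service.
{B, C}: P→C 12·25=300, Q→B 11·25=275, R→C 5·16=80. Service 655; fixed 151; total 806.
{C}: service 755 + fixed 79 = 834
{A, B, C}: service 655 + fixed 206 = 861
{A}: service 876 + fixed 55 = 931
No other subset beats 806.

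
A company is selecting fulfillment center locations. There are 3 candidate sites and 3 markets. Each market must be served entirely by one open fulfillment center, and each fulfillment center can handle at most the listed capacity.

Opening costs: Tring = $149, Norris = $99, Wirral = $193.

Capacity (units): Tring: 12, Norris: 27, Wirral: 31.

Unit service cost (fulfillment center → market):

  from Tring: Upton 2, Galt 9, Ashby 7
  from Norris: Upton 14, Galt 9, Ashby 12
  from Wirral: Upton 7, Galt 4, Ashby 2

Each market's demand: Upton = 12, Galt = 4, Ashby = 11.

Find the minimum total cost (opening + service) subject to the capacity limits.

Open {Wirral}: Upton→Wirral 7·12=84, Galt→Wirral 4·4=16, Ashby→Wirral 2·11=22.
Loads: Wirral carries 27/31. Service 122; fixed 193; total 315.
Next best feasible plan costs 404.

Minimum total cost: 315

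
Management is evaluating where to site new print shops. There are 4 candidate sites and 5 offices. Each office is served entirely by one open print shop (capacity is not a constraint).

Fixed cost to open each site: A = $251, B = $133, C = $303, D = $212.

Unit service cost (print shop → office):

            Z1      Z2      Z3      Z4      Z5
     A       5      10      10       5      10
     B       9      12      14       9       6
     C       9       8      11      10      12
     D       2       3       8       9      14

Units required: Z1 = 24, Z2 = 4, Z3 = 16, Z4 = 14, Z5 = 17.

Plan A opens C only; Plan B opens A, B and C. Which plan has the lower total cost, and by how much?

Plan A is cheaper by 100.

Plan A: {C}: Z1→C 9·24=216, Z2→C 8·4=32, Z3→C 11·16=176, Z4→C 10·14=140, Z5→C 12·17=204. Service 768; fixed 303; total 1071.
Plan B: {A, B, C}: Z1→A 5·24=120, Z2→C 8·4=32, Z3→A 10·16=160, Z4→A 5·14=70, Z5→B 6·17=102. Service 484; fixed 687; total 1171.
Difference: |1071 − 1171| = 100.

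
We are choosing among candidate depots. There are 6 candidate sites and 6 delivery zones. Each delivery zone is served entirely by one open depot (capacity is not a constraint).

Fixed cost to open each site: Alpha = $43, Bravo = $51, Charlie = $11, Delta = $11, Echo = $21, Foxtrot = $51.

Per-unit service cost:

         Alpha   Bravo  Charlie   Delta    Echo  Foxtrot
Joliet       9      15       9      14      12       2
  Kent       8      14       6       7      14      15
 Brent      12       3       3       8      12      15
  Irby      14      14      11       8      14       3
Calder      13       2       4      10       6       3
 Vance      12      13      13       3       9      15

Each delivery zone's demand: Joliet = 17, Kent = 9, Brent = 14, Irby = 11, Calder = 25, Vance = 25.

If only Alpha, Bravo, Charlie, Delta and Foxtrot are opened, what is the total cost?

Each delivery zone is assigned to its cheapest site among the open ones.
{Alpha, Bravo, Charlie, Delta, Foxtrot}: Joliet→Foxtrot 2·17=34, Kent→Charlie 6·9=54, Brent→Bravo 3·14=42, Irby→Foxtrot 3·11=33, Calder→Bravo 2·25=50, Vance→Delta 3·25=75. Service 288; fixed 167; total 455.

Total cost: 455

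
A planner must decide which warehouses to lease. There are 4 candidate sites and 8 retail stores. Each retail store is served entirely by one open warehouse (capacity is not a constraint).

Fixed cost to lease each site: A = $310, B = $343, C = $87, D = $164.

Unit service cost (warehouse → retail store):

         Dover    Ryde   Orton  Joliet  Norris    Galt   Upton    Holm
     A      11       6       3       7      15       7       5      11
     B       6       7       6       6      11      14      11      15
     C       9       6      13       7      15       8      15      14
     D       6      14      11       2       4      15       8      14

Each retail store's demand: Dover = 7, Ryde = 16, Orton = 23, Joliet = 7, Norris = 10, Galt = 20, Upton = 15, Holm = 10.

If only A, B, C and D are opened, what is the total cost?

Each retail store is assigned to its cheapest site among the open ones.
{A, B, C, D}: Dover→B 6·7=42, Ryde→A 6·16=96, Orton→A 3·23=69, Joliet→D 2·7=14, Norris→D 4·10=40, Galt→A 7·20=140, Upton→A 5·15=75, Holm→A 11·10=110. Service 586; fixed 904; total 1490.

Total cost: 1490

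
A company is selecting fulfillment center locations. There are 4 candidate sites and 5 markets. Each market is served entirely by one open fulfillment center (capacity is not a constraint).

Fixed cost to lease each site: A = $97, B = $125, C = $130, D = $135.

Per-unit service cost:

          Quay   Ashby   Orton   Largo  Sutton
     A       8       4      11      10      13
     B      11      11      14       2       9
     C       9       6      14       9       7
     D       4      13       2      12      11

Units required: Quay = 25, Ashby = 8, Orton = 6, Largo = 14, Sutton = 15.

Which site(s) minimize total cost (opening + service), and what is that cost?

For any fixed open set, each market goes to its cheapest open site; total = fixed + service.
{B, D}: Quay→D 4·25=100, Ashby→B 11·8=88, Orton→D 2·6=12, Largo→B 2·14=28, Sutton→B 9·15=135. Service 363; fixed 260; total 623.
{C, D}: service 391 + fixed 265 = 656
{A, B, D}: service 307 + fixed 357 = 664
{A, B, C, D}: Quay→D 4·25=100, Ashby→A 4·8=32, Orton→D 2·6=12, Largo→B 2·14=28, Sutton→C 7·15=105. Service 277; fixed 487; total 764.
(All 15 nonempty subsets were checked; B and D is lowest.)

Open B and D; minimum total cost 623.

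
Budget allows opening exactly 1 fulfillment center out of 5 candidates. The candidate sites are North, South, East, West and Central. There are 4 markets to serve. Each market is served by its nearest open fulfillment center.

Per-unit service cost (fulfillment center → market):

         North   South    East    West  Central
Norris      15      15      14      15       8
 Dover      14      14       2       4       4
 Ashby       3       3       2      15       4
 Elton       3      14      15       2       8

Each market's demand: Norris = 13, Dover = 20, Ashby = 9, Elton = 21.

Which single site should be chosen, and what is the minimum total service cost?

Choose Central only; total service cost 388.

With exactly 1 open, each market uses its cheapest among the chosen.
{Central}: Norris→Central 8·13=104, Dover→Central 4·20=80, Ashby→Central 4·9=36, Elton→Central 8·21=168. Service cost 388.
{West}: service cost 452
{East}: service cost 555
Among all 5 size-1 choices, {Central} is lowest.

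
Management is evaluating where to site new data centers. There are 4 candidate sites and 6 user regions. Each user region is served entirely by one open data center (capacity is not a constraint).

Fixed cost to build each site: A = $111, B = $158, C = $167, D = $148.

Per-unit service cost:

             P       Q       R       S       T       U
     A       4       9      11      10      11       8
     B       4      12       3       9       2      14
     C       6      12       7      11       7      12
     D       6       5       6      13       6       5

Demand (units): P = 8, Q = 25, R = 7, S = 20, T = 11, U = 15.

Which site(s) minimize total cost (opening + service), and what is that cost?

Open B and D; minimum total cost 761.

For any fixed open set, each user region goes to its cheapest open site; total = fixed + service.
{B, D}: P→B 4·8=32, Q→D 5·25=125, R→B 3·7=21, S→B 9·20=180, T→B 2·11=22, U→D 5·15=75. Service 455; fixed 306; total 761.
{D}: service 616 + fixed 148 = 764
{A, D}: P→A 4·8=32, Q→D 5·25=125, R→D 6·7=42, S→A 10·20=200, T→D 6·11=66, U→D 5·15=75. Service 540; fixed 259; total 799.
{A, B, C, D}: service 455 + fixed 584 = 1039
No other subset beats 761.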